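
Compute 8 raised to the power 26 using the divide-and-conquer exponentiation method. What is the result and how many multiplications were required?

Computing 8^26 by squaring (build up from 8^1; each line after the first costs one multiplication):

8^1 = 8
8^2 = (8^1)^2 = 8^2 = 64
8^3 = 8 * 8^2 = 8 * 64 = 512
8^6 = (8^3)^2 = 512^2 = 262144
8^12 = (8^6)^2 = 262144^2 = 68719476736
8^13 = 8 * 8^12 = 8 * 68719476736 = 549755813888
8^26 = (8^13)^2 = 549755813888^2 = 302231454903657293676544

Result: 302231454903657293676544
Multiplications needed: 6 (6 lines after 8^1)

8^26 = 302231454903657293676544. Using exponentiation by squaring, this requires 6 multiplications. The key idea: if the exponent is even, square the half-power; if odd, multiply by the base once.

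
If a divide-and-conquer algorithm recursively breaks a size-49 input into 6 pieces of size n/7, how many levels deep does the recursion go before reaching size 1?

For divide and conquer with division factor 7:

Problem sizes at each level:
Level 0: 49
Level 1: 7
Level 2: 1

The root is level 0 and the size-1 base case is level 2 (the tree spans levels 0 through 2, i.e. 3 levels counting the root), so the depth is the number of divisions: log_7(49) = 2

The recursion tree depth is log_7(49) = 2. At each level, the problem size is divided by 7, so it takes 2 divisions to reduce to a base case of size 1. The algorithm makes 6 recursive calls at each level.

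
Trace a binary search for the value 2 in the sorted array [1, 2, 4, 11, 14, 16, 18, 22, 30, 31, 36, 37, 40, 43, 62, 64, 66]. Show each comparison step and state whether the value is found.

Binary search for 2 in [1, 2, 4, 11, 14, 16, 18, 22, 30, 31, 36, 37, 40, 43, 62, 64, 66]:

lo=0, hi=16, mid=8, arr[mid]=30 -> 30 > 2, search left half
lo=0, hi=7, mid=3, arr[mid]=11 -> 11 > 2, search left half
lo=0, hi=2, mid=1, arr[mid]=2 -> Found target at index 1!

Binary search finds 2 at index 1 after 3 comparisons. The search repeatedly halves the search space by comparing with the middle element.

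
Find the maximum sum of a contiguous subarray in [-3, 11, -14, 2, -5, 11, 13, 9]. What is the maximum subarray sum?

Using Kadane's algorithm on [-3, 11, -14, 2, -5, 11, 13, 9]:

Scanning through the array:
Position 1 (value 11): max_ending_here = 11, max_so_far = 11
Position 2 (value -14): max_ending_here = -3, max_so_far = 11
Position 3 (value 2): max_ending_here = 2, max_so_far = 11
Position 4 (value -5): max_ending_here = -3, max_so_far = 11
Position 5 (value 11): max_ending_here = 11, max_so_far = 11
Position 6 (value 13): max_ending_here = 24, max_so_far = 24
Position 7 (value 9): max_ending_here = 33, max_so_far = 33

Maximum subarray: [11, 13, 9]
Maximum sum: 33

The maximum subarray is [11, 13, 9] with sum 33. This subarray runs from index 5 to index 7.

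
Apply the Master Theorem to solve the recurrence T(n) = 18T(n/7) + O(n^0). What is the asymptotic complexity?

Master Theorem for T(n) = 18T(n/7) + O(n^0):

a = 18, b = 7, c = 0
log_b(a) = log_7(18) = 1.4854

Case 1: c = 0 < log_7(18) = 1.4854
T(n) = O(n^(log_7 18))

For T(n) = 18T(n/7) + O(n^0): log_7(18) = 1.4854. This is Case 1 of the Master Theorem (c < log_b(a), work dominated by leaves), giving O(n^(log_7 18)).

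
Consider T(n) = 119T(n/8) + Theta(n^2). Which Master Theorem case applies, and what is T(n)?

Master Theorem for T(n) = 119T(n/8) + O(n^2):

a = 119, b = 8, c = 2
log_b(a) = log_8(119) = 2.2983

Case 1: c = 2 < log_8(119) = 2.2983
T(n) = O(n^(log_8 119))

For T(n) = 119T(n/8) + O(n^2): log_8(119) = 2.2983. This is Case 1 of the Master Theorem (c < log_b(a), work dominated by leaves), giving O(n^(log_8 119)).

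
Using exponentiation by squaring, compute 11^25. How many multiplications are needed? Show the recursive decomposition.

Computing 11^25 by squaring (build up from 11^1; each line after the first costs one multiplication):

11^1 = 11
11^2 = (11^1)^2 = 11^2 = 121
11^3 = 11 * 11^2 = 11 * 121 = 1331
11^6 = (11^3)^2 = 1331^2 = 1771561
11^12 = (11^6)^2 = 1771561^2 = 3138428376721
11^24 = (11^12)^2 = 3138428376721^2 = 9849732675807611094711841
11^25 = 11 * 11^24 = 11 * 9849732675807611094711841 = 108347059433883722041830251

Result: 108347059433883722041830251
Multiplications needed: 6 (6 lines after 11^1)

11^25 = 108347059433883722041830251. Using exponentiation by squaring, this requires 6 multiplications. The key idea: if the exponent is even, square the half-power; if odd, multiply by the base once.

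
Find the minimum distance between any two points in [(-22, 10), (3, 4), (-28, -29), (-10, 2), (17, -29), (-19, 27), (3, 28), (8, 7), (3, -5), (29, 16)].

Computing all pairwise distances among 10 points:

d((-22, 10), (3, 4)) = 25.7099
d((-22, 10), (-28, -29)) = 39.4588
d((-22, 10), (-10, 2)) = 14.4222
d((-22, 10), (17, -29)) = 55.1543
d((-22, 10), (-19, 27)) = 17.2627
d((-22, 10), (3, 28)) = 30.8058
d((-22, 10), (8, 7)) = 30.1496
d((-22, 10), (3, -5)) = 29.1548
d((-22, 10), (29, 16)) = 51.3517
d((3, 4), (-28, -29)) = 45.2769
d((3, 4), (-10, 2)) = 13.1529
d((3, 4), (17, -29)) = 35.8469
d((3, 4), (-19, 27)) = 31.8277
d((3, 4), (3, 28)) = 24.0
d((3, 4), (8, 7)) = 5.831 <-- minimum
d((3, 4), (3, -5)) = 9.0
d((3, 4), (29, 16)) = 28.6356
d((-28, -29), (-10, 2)) = 35.8469
d((-28, -29), (17, -29)) = 45.0
d((-28, -29), (-19, 27)) = 56.7186
d((-28, -29), (3, 28)) = 64.8845
d((-28, -29), (8, 7)) = 50.9117
d((-28, -29), (3, -5)) = 39.2046
d((-28, -29), (29, 16)) = 72.6223
d((-10, 2), (17, -29)) = 41.1096
d((-10, 2), (-19, 27)) = 26.5707
d((-10, 2), (3, 28)) = 29.0689
d((-10, 2), (8, 7)) = 18.6815
d((-10, 2), (3, -5)) = 14.7648
d((-10, 2), (29, 16)) = 41.4367
d((17, -29), (-19, 27)) = 66.5733
d((17, -29), (3, 28)) = 58.6941
d((17, -29), (8, 7)) = 37.108
d((17, -29), (3, -5)) = 27.7849
d((17, -29), (29, 16)) = 46.5725
d((-19, 27), (3, 28)) = 22.0227
d((-19, 27), (8, 7)) = 33.6006
d((-19, 27), (3, -5)) = 38.833
d((-19, 27), (29, 16)) = 49.2443
d((3, 28), (8, 7)) = 21.587
d((3, 28), (3, -5)) = 33.0
d((3, 28), (29, 16)) = 28.6356
d((8, 7), (3, -5)) = 13.0
d((8, 7), (29, 16)) = 22.8473
d((3, -5), (29, 16)) = 33.4215

Closest pair: (3, 4) and (8, 7) with distance 5.831

The closest pair is (3, 4) and (8, 7) with Euclidean distance 5.831. For 10 points, brute-force pairwise comparison is shown above. For large n, the divide-and-conquer algorithm (sort by x, recurse on halves, check the dividing strip) achieves O(n log n).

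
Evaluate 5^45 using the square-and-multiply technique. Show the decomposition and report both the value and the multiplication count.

Computing 5^45 by squaring (build up from 5^1; each line after the first costs one multiplication):

5^1 = 5
5^2 = (5^1)^2 = 5^2 = 25
5^4 = (5^2)^2 = 25^2 = 625
5^5 = 5 * 5^4 = 5 * 625 = 3125
5^10 = (5^5)^2 = 3125^2 = 9765625
5^11 = 5 * 5^10 = 5 * 9765625 = 48828125
5^22 = (5^11)^2 = 48828125^2 = 2384185791015625
5^44 = (5^22)^2 = 2384185791015625^2 = 5684341886080801486968994140625
5^45 = 5 * 5^44 = 5 * 5684341886080801486968994140625 = 28421709430404007434844970703125

Result: 28421709430404007434844970703125
Multiplications needed: 8 (8 lines after 5^1)

5^45 = 28421709430404007434844970703125. Using exponentiation by squaring, this requires 8 multiplications. The key idea: if the exponent is even, square the half-power; if odd, multiply by the base once.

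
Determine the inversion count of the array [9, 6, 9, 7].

Finding inversions in [9, 6, 9, 7]:

(0, 1): arr[0]=9 > arr[1]=6
(0, 3): arr[0]=9 > arr[3]=7
(2, 3): arr[2]=9 > arr[3]=7

Total inversions: 3

The array has 3 inversion(s): (0,1), (0,3), (2,3). Each pair (i,j) satisfies i < j and arr[i] > arr[j].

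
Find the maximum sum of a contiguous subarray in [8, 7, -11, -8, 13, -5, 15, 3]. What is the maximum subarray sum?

Using Kadane's algorithm on [8, 7, -11, -8, 13, -5, 15, 3]:

Scanning through the array:
Position 1 (value 7): max_ending_here = 15, max_so_far = 15
Position 2 (value -11): max_ending_here = 4, max_so_far = 15
Position 3 (value -8): max_ending_here = -4, max_so_far = 15
Position 4 (value 13): max_ending_here = 13, max_so_far = 15
Position 5 (value -5): max_ending_here = 8, max_so_far = 15
Position 6 (value 15): max_ending_here = 23, max_so_far = 23
Position 7 (value 3): max_ending_here = 26, max_so_far = 26

Maximum subarray: [13, -5, 15, 3]
Maximum sum: 26

The maximum subarray is [13, -5, 15, 3] with sum 26. This subarray runs from index 4 to index 7.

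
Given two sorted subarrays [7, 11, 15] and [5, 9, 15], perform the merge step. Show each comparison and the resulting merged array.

Merging process:

Compare 7 vs 5: take 5 from right. Merged: [5]
Compare 7 vs 9: take 7 from left. Merged: [5, 7]
Compare 11 vs 9: take 9 from right. Merged: [5, 7, 9]
Compare 11 vs 15: take 11 from left. Merged: [5, 7, 9, 11]
Compare 15 vs 15: take 15 from left. Merged: [5, 7, 9, 11, 15]
Append remaining from right: [15]. Merged: [5, 7, 9, 11, 15, 15]

Final merged array: [5, 7, 9, 11, 15, 15]
Total comparisons: 5

The merged array is [5, 7, 9, 11, 15, 15], requiring 5 comparisons. The merge step runs in O(n) time where n is the total number of elements.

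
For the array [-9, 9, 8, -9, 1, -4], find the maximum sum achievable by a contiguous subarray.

Using Kadane's algorithm on [-9, 9, 8, -9, 1, -4]:

Scanning through the array:
Position 1 (value 9): max_ending_here = 9, max_so_far = 9
Position 2 (value 8): max_ending_here = 17, max_so_far = 17
Position 3 (value -9): max_ending_here = 8, max_so_far = 17
Position 4 (value 1): max_ending_here = 9, max_so_far = 17
Position 5 (value -4): max_ending_here = 5, max_so_far = 17

Maximum subarray: [9, 8]
Maximum sum: 17

The maximum subarray is [9, 8] with sum 17. This subarray runs from index 1 to index 2.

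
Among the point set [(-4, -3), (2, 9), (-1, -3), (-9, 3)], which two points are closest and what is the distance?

Computing all pairwise distances among 4 points:

d((-4, -3), (2, 9)) = 13.4164
d((-4, -3), (-1, -3)) = 3.0 <-- minimum
d((-4, -3), (-9, 3)) = 7.8102
d((2, 9), (-1, -3)) = 12.3693
d((2, 9), (-9, 3)) = 12.53
d((-1, -3), (-9, 3)) = 10.0

Closest pair: (-4, -3) and (-1, -3) with distance 3.0

The closest pair is (-4, -3) and (-1, -3) with Euclidean distance 3.0. For 4 points, brute-force pairwise comparison is shown above. For large n, the divide-and-conquer algorithm (sort by x, recurse on halves, check the dividing strip) achieves O(n log n).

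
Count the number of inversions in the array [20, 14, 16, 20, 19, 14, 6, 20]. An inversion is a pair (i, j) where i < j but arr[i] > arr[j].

Finding inversions in [20, 14, 16, 20, 19, 14, 6, 20]:

(0, 1): arr[0]=20 > arr[1]=14
(0, 2): arr[0]=20 > arr[2]=16
(0, 4): arr[0]=20 > arr[4]=19
(0, 5): arr[0]=20 > arr[5]=14
(0, 6): arr[0]=20 > arr[6]=6
(1, 6): arr[1]=14 > arr[6]=6
(2, 5): arr[2]=16 > arr[5]=14
(2, 6): arr[2]=16 > arr[6]=6
(3, 4): arr[3]=20 > arr[4]=19
(3, 5): arr[3]=20 > arr[5]=14
(3, 6): arr[3]=20 > arr[6]=6
(4, 5): arr[4]=19 > arr[5]=14
(4, 6): arr[4]=19 > arr[6]=6
(5, 6): arr[5]=14 > arr[6]=6

Total inversions: 14

The array has 14 inversion(s): (0,1), (0,2), (0,4), (0,5), (0,6), (1,6), (2,5), (2,6), (3,4), (3,5), (3,6), (4,5), (4,6), (5,6). Each pair (i,j) satisfies i < j and arr[i] > arr[j].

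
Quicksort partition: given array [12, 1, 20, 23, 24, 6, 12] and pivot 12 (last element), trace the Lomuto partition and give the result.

Lomuto partition with pivot = 12:

Initial array: [12, 1, 20, 23, 24, 6, 12]

arr[0]=12 <= 12: swap with position 0, array becomes [12, 1, 20, 23, 24, 6, 12]
arr[1]=1 <= 12: swap with position 1, array becomes [12, 1, 20, 23, 24, 6, 12]
arr[2]=20 > 12: no swap
arr[3]=23 > 12: no swap
arr[4]=24 > 12: no swap
arr[5]=6 <= 12: swap with position 2, array becomes [12, 1, 6, 23, 24, 20, 12]

Place pivot at position 3: [12, 1, 6, 12, 24, 20, 23]
Pivot position: 3

After partitioning with pivot 12, the array becomes [12, 1, 6, 12, 24, 20, 23]. The pivot is placed at index 3. All elements to the left of the pivot are <= 12, and all elements to the right are > 12.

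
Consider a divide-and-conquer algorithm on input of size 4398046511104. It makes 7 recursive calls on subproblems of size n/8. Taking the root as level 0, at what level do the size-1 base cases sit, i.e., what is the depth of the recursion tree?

For divide and conquer with division factor 8:

Problem sizes at each level:
Level 0: 4398046511104
Level 1: 549755813888
Level 2: 68719476736
Level 3: 8589934592
Level 4: 1073741824
Level 5: 134217728
Level 6: 16777216
Level 7: 2097152
Level 8: 262144
Level 9: 32768
Level 10: 4096
Level 11: 512
Level 12: 64
Level 13: 8
Level 14: 1

The root is level 0 and the size-1 base case is level 14 (the tree spans levels 0 through 14, i.e. 15 levels counting the root), so the depth is the number of divisions: log_8(4398046511104) = 14

The recursion tree depth is log_8(4398046511104) = 14. At each level, the problem size is divided by 8, so it takes 14 divisions to reduce to a base case of size 1. The algorithm makes 7 recursive calls at each level.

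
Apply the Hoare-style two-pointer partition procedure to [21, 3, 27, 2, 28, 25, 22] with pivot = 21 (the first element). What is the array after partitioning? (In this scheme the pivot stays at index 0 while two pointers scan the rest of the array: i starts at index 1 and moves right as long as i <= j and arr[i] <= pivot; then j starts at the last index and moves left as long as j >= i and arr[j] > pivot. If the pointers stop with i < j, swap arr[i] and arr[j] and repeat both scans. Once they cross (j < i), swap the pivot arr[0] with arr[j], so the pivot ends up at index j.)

Hoare-style two-pointer partition with pivot = 21:

Initial array: [21, 3, 27, 2, 28, 25, 22]

Pointers start at i = 1, j = 6.
i stops at index 2 (arr[2]=27 > 21), j stops at index 3 (arr[3]=2 <= 21): swap arr[2] and arr[3], array becomes [21, 3, 2, 27, 28, 25, 22]
i ends at 3, j ends at 2: the pointers have crossed (j < i), so scanning stops.

Swap pivot arr[0] with arr[2] to place pivot at position 2: [2, 3, 21, 27, 28, 25, 22]
Pivot position: 2

After partitioning with pivot 21, the array becomes [2, 3, 21, 27, 28, 25, 22]. The pivot is placed at index 2. All elements to the left of the pivot are <= 21, and all elements to the right are > 21.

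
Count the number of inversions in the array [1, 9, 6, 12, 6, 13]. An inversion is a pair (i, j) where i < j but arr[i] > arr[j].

Finding inversions in [1, 9, 6, 12, 6, 13]:

(1, 2): arr[1]=9 > arr[2]=6
(1, 4): arr[1]=9 > arr[4]=6
(3, 4): arr[3]=12 > arr[4]=6

Total inversions: 3

The array has 3 inversion(s): (1,2), (1,4), (3,4). Each pair (i,j) satisfies i < j and arr[i] > arr[j].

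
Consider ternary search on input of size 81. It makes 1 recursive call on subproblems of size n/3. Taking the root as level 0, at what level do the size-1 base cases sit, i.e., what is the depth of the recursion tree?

For divide and conquer with division factor 3:

Problem sizes at each level:
Level 0: 81
Level 1: 27
Level 2: 9
Level 3: 3
Level 4: 1

The root is level 0 and the size-1 base case is level 4 (the tree spans levels 0 through 4, i.e. 5 levels counting the root), so the depth is the number of divisions: log_3(81) = 4

The recursion tree depth is log_3(81) = 4. At each level, the problem size is divided by 3, so it takes 4 divisions to reduce to a base case of size 1. The algorithm makes 1 recursive call at each level.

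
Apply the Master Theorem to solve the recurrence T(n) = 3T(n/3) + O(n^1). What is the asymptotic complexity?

Master Theorem for T(n) = 3T(n/3) + O(n^1):

a = 3, b = 3, c = 1
log_b(a) = log_3(3) = 1.0000

Case 2: c = 1 = log_3(3) = 1.0000
T(n) = O(n^1 log n) = O(n log n)

For T(n) = 3T(n/3) + O(n^1): log_3(3) = 1.0000. This is Case 2 of the Master Theorem (c = log_b(a), equal work at all levels), giving O(n log n).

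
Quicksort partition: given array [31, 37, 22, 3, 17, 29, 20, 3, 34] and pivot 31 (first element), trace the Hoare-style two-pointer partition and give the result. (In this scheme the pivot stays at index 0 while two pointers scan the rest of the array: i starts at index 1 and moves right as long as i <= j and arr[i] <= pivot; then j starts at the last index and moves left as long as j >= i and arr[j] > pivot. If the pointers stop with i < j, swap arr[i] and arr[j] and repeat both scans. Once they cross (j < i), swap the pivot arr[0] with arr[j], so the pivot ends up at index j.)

Hoare-style two-pointer partition with pivot = 31:

Initial array: [31, 37, 22, 3, 17, 29, 20, 3, 34]

Pointers start at i = 1, j = 8.
i stops at index 1 (arr[1]=37 > 31), j stops at index 7 (arr[7]=3 <= 31): swap arr[1] and arr[7], array becomes [31, 3, 22, 3, 17, 29, 20, 37, 34]
i ends at 7, j ends at 6: the pointers have crossed (j < i), so scanning stops.

Swap pivot arr[0] with arr[6] to place pivot at position 6: [20, 3, 22, 3, 17, 29, 31, 37, 34]
Pivot position: 6

After partitioning with pivot 31, the array becomes [20, 3, 22, 3, 17, 29, 31, 37, 34]. The pivot is placed at index 6. All elements to the left of the pivot are <= 31, and all elements to the right are > 31.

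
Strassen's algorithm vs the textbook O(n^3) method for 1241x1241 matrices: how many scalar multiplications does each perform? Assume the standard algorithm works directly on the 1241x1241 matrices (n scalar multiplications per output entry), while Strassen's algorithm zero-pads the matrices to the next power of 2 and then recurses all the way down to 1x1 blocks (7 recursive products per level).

Matrix multiplication for 1241x1241 matrices:

Strassen's algorithm requires power-of-2 dimensions. Pad 1241x1241 to 2048x2048 (next power of 2).

Standard algorithm: 1241^3 = 1911240521 multiplications
Strassen's algorithm: 7^(log2(2048)) = 7^11 = 1977326743 multiplications
Difference: 1911240521 - 1977326743 = -66086222 (Strassen uses MORE here due to padding overhead — for small or just-over-power-of-2 n, padding can outweigh the per-level savings)

Standard: 1911240521 multiplications (1241^3). Strassen: 1977326743 multiplications (7^11, after padding to 2048x2048). Strassen reduces 8 recursive multiplications to 7 at each level.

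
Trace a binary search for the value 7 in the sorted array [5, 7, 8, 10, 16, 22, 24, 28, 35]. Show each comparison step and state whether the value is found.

Binary search for 7 in [5, 7, 8, 10, 16, 22, 24, 28, 35]:

lo=0, hi=8, mid=4, arr[mid]=16 -> 16 > 7, search left half
lo=0, hi=3, mid=1, arr[mid]=7 -> Found target at index 1!

Binary search finds 7 at index 1 after 2 comparisons. The search repeatedly halves the search space by comparing with the middle element.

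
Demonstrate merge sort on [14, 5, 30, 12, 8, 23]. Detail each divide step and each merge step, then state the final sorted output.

Merge sort trace:

Split: [14, 5, 30, 12, 8, 23] -> [14, 5, 30] and [12, 8, 23]
  Split: [14, 5, 30] -> [14] and [5, 30]
    Split: [5, 30] -> [5] and [30]
    Merge: [5] + [30] -> [5, 30]
  Merge: [14] + [5, 30] -> [5, 14, 30]
  Split: [12, 8, 23] -> [12] and [8, 23]
    Split: [8, 23] -> [8] and [23]
    Merge: [8] + [23] -> [8, 23]
  Merge: [12] + [8, 23] -> [8, 12, 23]
Merge: [5, 14, 30] + [8, 12, 23] -> [5, 8, 12, 14, 23, 30]

Final sorted array: [5, 8, 12, 14, 23, 30]

The merge sort proceeds by recursively splitting the array and merging sorted halves.
After all merges, the sorted array is [5, 8, 12, 14, 23, 30].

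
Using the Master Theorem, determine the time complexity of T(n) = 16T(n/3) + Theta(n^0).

Master Theorem for T(n) = 16T(n/3) + O(n^0):

a = 16, b = 3, c = 0
log_b(a) = log_3(16) = 2.5237

Case 1: c = 0 < log_3(16) = 2.5237
T(n) = O(n^(log_3 16))

For T(n) = 16T(n/3) + O(n^0): log_3(16) = 2.5237. This is Case 1 of the Master Theorem (c < log_b(a), work dominated by leaves), giving O(n^(log_3 16)).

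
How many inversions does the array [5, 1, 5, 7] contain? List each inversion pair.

Finding inversions in [5, 1, 5, 7]:

(0, 1): arr[0]=5 > arr[1]=1

Total inversions: 1

The array has 1 inversion(s): (0,1). Each pair (i,j) satisfies i < j and arr[i] > arr[j].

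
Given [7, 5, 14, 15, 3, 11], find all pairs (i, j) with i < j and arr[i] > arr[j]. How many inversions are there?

Finding inversions in [7, 5, 14, 15, 3, 11]:

(0, 1): arr[0]=7 > arr[1]=5
(0, 4): arr[0]=7 > arr[4]=3
(1, 4): arr[1]=5 > arr[4]=3
(2, 4): arr[2]=14 > arr[4]=3
(2, 5): arr[2]=14 > arr[5]=11
(3, 4): arr[3]=15 > arr[4]=3
(3, 5): arr[3]=15 > arr[5]=11

Total inversions: 7

The array has 7 inversion(s): (0,1), (0,4), (1,4), (2,4), (2,5), (3,4), (3,5). Each pair (i,j) satisfies i < j and arr[i] > arr[j].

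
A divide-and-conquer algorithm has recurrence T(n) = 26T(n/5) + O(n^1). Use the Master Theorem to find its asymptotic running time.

Master Theorem for T(n) = 26T(n/5) + O(n^1):

a = 26, b = 5, c = 1
log_b(a) = log_5(26) = 2.0244

Case 1: c = 1 < log_5(26) = 2.0244
T(n) = O(n^(log_5 26))

For T(n) = 26T(n/5) + O(n^1): log_5(26) = 2.0244. This is Case 1 of the Master Theorem (c < log_b(a), work dominated by leaves), giving O(n^(log_5 26)).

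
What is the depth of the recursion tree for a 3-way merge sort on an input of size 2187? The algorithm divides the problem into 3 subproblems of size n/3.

For divide and conquer with division factor 3:

Problem sizes at each level:
Level 0: 2187
Level 1: 729
Level 2: 243
Level 3: 81
Level 4: 27
Level 5: 9
Level 6: 3
Level 7: 1

The root is level 0 and the size-1 base case is level 7 (the tree spans levels 0 through 7, i.e. 8 levels counting the root), so the depth is the number of divisions: log_3(2187) = 7

The recursion tree depth is log_3(2187) = 7. At each level, the problem size is divided by 3, so it takes 7 divisions to reduce to a base case of size 1. The algorithm makes 3 recursive calls at each level.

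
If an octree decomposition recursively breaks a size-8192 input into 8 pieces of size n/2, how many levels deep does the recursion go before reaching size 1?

For divide and conquer with division factor 2:

Problem sizes at each level:
Level 0: 8192
Level 1: 4096
Level 2: 2048
Level 3: 1024
Level 4: 512
Level 5: 256
Level 6: 128
Level 7: 64
Level 8: 32
Level 9: 16
Level 10: 8
Level 11: 4
Level 12: 2
Level 13: 1

The root is level 0 and the size-1 base case is level 13 (the tree spans levels 0 through 13, i.e. 14 levels counting the root), so the depth is the number of divisions: log_2(8192) = 13

The recursion tree depth is log_2(8192) = 13. At each level, the problem size is divided by 2, so it takes 13 divisions to reduce to a base case of size 1. The algorithm makes 8 recursive calls at each level.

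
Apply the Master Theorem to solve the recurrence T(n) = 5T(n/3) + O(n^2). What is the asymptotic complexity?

Master Theorem for T(n) = 5T(n/3) + O(n^2):

a = 5, b = 3, c = 2
log_b(a) = log_3(5) = 1.4650

Case 3: c = 2 > log_3(5) = 1.4650
T(n) = O(n^2) = O(n^2)

For T(n) = 5T(n/3) + O(n^2): log_3(5) = 1.4650. This is Case 3 of the Master Theorem (c > log_b(a), work dominated by root), giving O(n^2).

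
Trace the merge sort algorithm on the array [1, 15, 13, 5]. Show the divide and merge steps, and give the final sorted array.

Merge sort trace:

Split: [1, 15, 13, 5] -> [1, 15] and [13, 5]
  Split: [1, 15] -> [1] and [15]
  Merge: [1] + [15] -> [1, 15]
  Split: [13, 5] -> [13] and [5]
  Merge: [13] + [5] -> [5, 13]
Merge: [1, 15] + [5, 13] -> [1, 5, 13, 15]

Final sorted array: [1, 5, 13, 15]

The merge sort proceeds by recursively splitting the array and merging sorted halves.
After all merges, the sorted array is [1, 5, 13, 15].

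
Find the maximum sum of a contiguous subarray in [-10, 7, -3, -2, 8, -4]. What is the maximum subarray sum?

Using Kadane's algorithm on [-10, 7, -3, -2, 8, -4]:

Scanning through the array:
Position 1 (value 7): max_ending_here = 7, max_so_far = 7
Position 2 (value -3): max_ending_here = 4, max_so_far = 7
Position 3 (value -2): max_ending_here = 2, max_so_far = 7
Position 4 (value 8): max_ending_here = 10, max_so_far = 10
Position 5 (value -4): max_ending_here = 6, max_so_far = 10

Maximum subarray: [7, -3, -2, 8]
Maximum sum: 10

The maximum subarray is [7, -3, -2, 8] with sum 10. This subarray runs from index 1 to index 4.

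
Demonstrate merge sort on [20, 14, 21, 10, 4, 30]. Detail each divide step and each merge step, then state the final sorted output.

Merge sort trace:

Split: [20, 14, 21, 10, 4, 30] -> [20, 14, 21] and [10, 4, 30]
  Split: [20, 14, 21] -> [20] and [14, 21]
    Split: [14, 21] -> [14] and [21]
    Merge: [14] + [21] -> [14, 21]
  Merge: [20] + [14, 21] -> [14, 20, 21]
  Split: [10, 4, 30] -> [10] and [4, 30]
    Split: [4, 30] -> [4] and [30]
    Merge: [4] + [30] -> [4, 30]
  Merge: [10] + [4, 30] -> [4, 10, 30]
Merge: [14, 20, 21] + [4, 10, 30] -> [4, 10, 14, 20, 21, 30]

Final sorted array: [4, 10, 14, 20, 21, 30]

The merge sort proceeds by recursively splitting the array and merging sorted halves.
After all merges, the sorted array is [4, 10, 14, 20, 21, 30].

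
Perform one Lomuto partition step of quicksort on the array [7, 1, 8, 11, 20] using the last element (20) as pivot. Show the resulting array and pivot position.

Lomuto partition with pivot = 20:

Initial array: [7, 1, 8, 11, 20]

arr[0]=7 <= 20: swap with position 0, array becomes [7, 1, 8, 11, 20]
arr[1]=1 <= 20: swap with position 1, array becomes [7, 1, 8, 11, 20]
arr[2]=8 <= 20: swap with position 2, array becomes [7, 1, 8, 11, 20]
arr[3]=11 <= 20: swap with position 3, array becomes [7, 1, 8, 11, 20]

Place pivot at position 4: [7, 1, 8, 11, 20]
Pivot position: 4

After partitioning with pivot 20, the array becomes [7, 1, 8, 11, 20]. The pivot is placed at index 4. All elements to the left of the pivot are <= 20, and all elements to the right are > 20.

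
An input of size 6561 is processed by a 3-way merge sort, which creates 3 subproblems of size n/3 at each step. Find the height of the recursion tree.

For divide and conquer with division factor 3:

Problem sizes at each level:
Level 0: 6561
Level 1: 2187
Level 2: 729
Level 3: 243
Level 4: 81
Level 5: 27
Level 6: 9
Level 7: 3
Level 8: 1

The root is level 0 and the size-1 base case is level 8 (the tree spans levels 0 through 8, i.e. 9 levels counting the root), so the depth is the number of divisions: log_3(6561) = 8

The recursion tree depth is log_3(6561) = 8. At each level, the problem size is divided by 3, so it takes 8 divisions to reduce to a base case of size 1. The algorithm makes 3 recursive calls at each level.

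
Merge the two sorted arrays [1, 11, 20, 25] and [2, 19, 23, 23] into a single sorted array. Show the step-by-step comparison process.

Merging process:

Compare 1 vs 2: take 1 from left. Merged: [1]
Compare 11 vs 2: take 2 from right. Merged: [1, 2]
Compare 11 vs 19: take 11 from left. Merged: [1, 2, 11]
Compare 20 vs 19: take 19 from right. Merged: [1, 2, 11, 19]
Compare 20 vs 23: take 20 from left. Merged: [1, 2, 11, 19, 20]
Compare 25 vs 23: take 23 from right. Merged: [1, 2, 11, 19, 20, 23]
Compare 25 vs 23: take 23 from right. Merged: [1, 2, 11, 19, 20, 23, 23]
Append remaining from left: [25]. Merged: [1, 2, 11, 19, 20, 23, 23, 25]

Final merged array: [1, 2, 11, 19, 20, 23, 23, 25]
Total comparisons: 7

The merged array is [1, 2, 11, 19, 20, 23, 23, 25], requiring 7 comparisons. The merge step runs in O(n) time where n is the total number of elements.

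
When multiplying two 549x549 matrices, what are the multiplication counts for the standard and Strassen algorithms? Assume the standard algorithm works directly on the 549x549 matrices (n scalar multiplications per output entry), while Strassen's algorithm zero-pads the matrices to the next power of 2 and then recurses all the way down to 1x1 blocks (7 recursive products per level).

Matrix multiplication for 549x549 matrices:

Strassen's algorithm requires power-of-2 dimensions. Pad 549x549 to 1024x1024 (next power of 2).

Standard algorithm: 549^3 = 165469149 multiplications
Strassen's algorithm: 7^(log2(1024)) = 7^10 = 282475249 multiplications
Difference: 165469149 - 282475249 = -117006100 (Strassen uses MORE here due to padding overhead — for small or just-over-power-of-2 n, padding can outweigh the per-level savings)

Standard: 165469149 multiplications (549^3). Strassen: 282475249 multiplications (7^10, after padding to 1024x1024). Strassen reduces 8 recursive multiplications to 7 at each level.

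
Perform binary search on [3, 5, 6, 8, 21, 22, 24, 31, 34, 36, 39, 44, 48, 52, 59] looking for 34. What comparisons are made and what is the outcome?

Binary search for 34 in [3, 5, 6, 8, 21, 22, 24, 31, 34, 36, 39, 44, 48, 52, 59]:

lo=0, hi=14, mid=7, arr[mid]=31 -> 31 < 34, search right half
lo=8, hi=14, mid=11, arr[mid]=44 -> 44 > 34, search left half
lo=8, hi=10, mid=9, arr[mid]=36 -> 36 > 34, search left half
lo=8, hi=8, mid=8, arr[mid]=34 -> Found target at index 8!

Binary search finds 34 at index 8 after 4 comparisons. The search repeatedly halves the search space by comparing with the middle element.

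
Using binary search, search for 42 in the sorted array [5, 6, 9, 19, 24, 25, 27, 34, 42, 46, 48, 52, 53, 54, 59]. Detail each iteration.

Binary search for 42 in [5, 6, 9, 19, 24, 25, 27, 34, 42, 46, 48, 52, 53, 54, 59]:

lo=0, hi=14, mid=7, arr[mid]=34 -> 34 < 42, search right half
lo=8, hi=14, mid=11, arr[mid]=52 -> 52 > 42, search left half
lo=8, hi=10, mid=9, arr[mid]=46 -> 46 > 42, search left half
lo=8, hi=8, mid=8, arr[mid]=42 -> Found target at index 8!

Binary search finds 42 at index 8 after 4 comparisons. The search repeatedly halves the search space by comparing with the middle element.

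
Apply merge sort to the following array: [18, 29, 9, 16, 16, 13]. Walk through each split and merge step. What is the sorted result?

Merge sort trace:

Split: [18, 29, 9, 16, 16, 13] -> [18, 29, 9] and [16, 16, 13]
  Split: [18, 29, 9] -> [18] and [29, 9]
    Split: [29, 9] -> [29] and [9]
    Merge: [29] + [9] -> [9, 29]
  Merge: [18] + [9, 29] -> [9, 18, 29]
  Split: [16, 16, 13] -> [16] and [16, 13]
    Split: [16, 13] -> [16] and [13]
    Merge: [16] + [13] -> [13, 16]
  Merge: [16] + [13, 16] -> [13, 16, 16]
Merge: [9, 18, 29] + [13, 16, 16] -> [9, 13, 16, 16, 18, 29]

Final sorted array: [9, 13, 16, 16, 18, 29]

The merge sort proceeds by recursively splitting the array and merging sorted halves.
After all merges, the sorted array is [9, 13, 16, 16, 18, 29].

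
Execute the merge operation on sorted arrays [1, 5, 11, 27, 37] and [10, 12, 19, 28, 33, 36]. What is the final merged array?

Merging process:

Compare 1 vs 10: take 1 from left. Merged: [1]
Compare 5 vs 10: take 5 from left. Merged: [1, 5]
Compare 11 vs 10: take 10 from right. Merged: [1, 5, 10]
Compare 11 vs 12: take 11 from left. Merged: [1, 5, 10, 11]
Compare 27 vs 12: take 12 from right. Merged: [1, 5, 10, 11, 12]
Compare 27 vs 19: take 19 from right. Merged: [1, 5, 10, 11, 12, 19]
Compare 27 vs 28: take 27 from left. Merged: [1, 5, 10, 11, 12, 19, 27]
Compare 37 vs 28: take 28 from right. Merged: [1, 5, 10, 11, 12, 19, 27, 28]
Compare 37 vs 33: take 33 from right. Merged: [1, 5, 10, 11, 12, 19, 27, 28, 33]
Compare 37 vs 36: take 36 from right. Merged: [1, 5, 10, 11, 12, 19, 27, 28, 33, 36]
Append remaining from left: [37]. Merged: [1, 5, 10, 11, 12, 19, 27, 28, 33, 36, 37]

Final merged array: [1, 5, 10, 11, 12, 19, 27, 28, 33, 36, 37]
Total comparisons: 10

The merged array is [1, 5, 10, 11, 12, 19, 27, 28, 33, 36, 37], requiring 10 comparisons. The merge step runs in O(n) time where n is the total number of elements.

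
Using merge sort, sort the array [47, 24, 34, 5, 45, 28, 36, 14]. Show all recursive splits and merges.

Merge sort trace:

Split: [47, 24, 34, 5, 45, 28, 36, 14] -> [47, 24, 34, 5] and [45, 28, 36, 14]
  Split: [47, 24, 34, 5] -> [47, 24] and [34, 5]
    Split: [47, 24] -> [47] and [24]
    Merge: [47] + [24] -> [24, 47]
    Split: [34, 5] -> [34] and [5]
    Merge: [34] + [5] -> [5, 34]
  Merge: [24, 47] + [5, 34] -> [5, 24, 34, 47]
  Split: [45, 28, 36, 14] -> [45, 28] and [36, 14]
    Split: [45, 28] -> [45] and [28]
    Merge: [45] + [28] -> [28, 45]
    Split: [36, 14] -> [36] and [14]
    Merge: [36] + [14] -> [14, 36]
  Merge: [28, 45] + [14, 36] -> [14, 28, 36, 45]
Merge: [5, 24, 34, 47] + [14, 28, 36, 45] -> [5, 14, 24, 28, 34, 36, 45, 47]

Final sorted array: [5, 14, 24, 28, 34, 36, 45, 47]

The merge sort proceeds by recursively splitting the array and merging sorted halves.
After all merges, the sorted array is [5, 14, 24, 28, 34, 36, 45, 47].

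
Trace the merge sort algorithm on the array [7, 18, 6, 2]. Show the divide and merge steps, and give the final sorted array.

Merge sort trace:

Split: [7, 18, 6, 2] -> [7, 18] and [6, 2]
  Split: [7, 18] -> [7] and [18]
  Merge: [7] + [18] -> [7, 18]
  Split: [6, 2] -> [6] and [2]
  Merge: [6] + [2] -> [2, 6]
Merge: [7, 18] + [2, 6] -> [2, 6, 7, 18]

Final sorted array: [2, 6, 7, 18]

The merge sort proceeds by recursively splitting the array and merging sorted halves.
After all merges, the sorted array is [2, 6, 7, 18].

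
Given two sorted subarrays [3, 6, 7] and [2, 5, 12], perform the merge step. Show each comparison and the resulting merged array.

Merging process:

Compare 3 vs 2: take 2 from right. Merged: [2]
Compare 3 vs 5: take 3 from left. Merged: [2, 3]
Compare 6 vs 5: take 5 from right. Merged: [2, 3, 5]
Compare 6 vs 12: take 6 from left. Merged: [2, 3, 5, 6]
Compare 7 vs 12: take 7 from left. Merged: [2, 3, 5, 6, 7]
Append remaining from right: [12]. Merged: [2, 3, 5, 6, 7, 12]

Final merged array: [2, 3, 5, 6, 7, 12]
Total comparisons: 5

The merged array is [2, 3, 5, 6, 7, 12], requiring 5 comparisons. The merge step runs in O(n) time where n is the total number of elements.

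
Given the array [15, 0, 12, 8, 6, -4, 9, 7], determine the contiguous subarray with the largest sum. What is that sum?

Using Kadane's algorithm on [15, 0, 12, 8, 6, -4, 9, 7]:

Scanning through the array:
Position 1 (value 0): max_ending_here = 15, max_so_far = 15
Position 2 (value 12): max_ending_here = 27, max_so_far = 27
Position 3 (value 8): max_ending_here = 35, max_so_far = 35
Position 4 (value 6): max_ending_here = 41, max_so_far = 41
Position 5 (value -4): max_ending_here = 37, max_so_far = 41
Position 6 (value 9): max_ending_here = 46, max_so_far = 46
Position 7 (value 7): max_ending_here = 53, max_so_far = 53

Maximum subarray: [15, 0, 12, 8, 6, -4, 9, 7]
Maximum sum: 53

The maximum subarray is [15, 0, 12, 8, 6, -4, 9, 7] with sum 53. This subarray runs from index 0 to index 7.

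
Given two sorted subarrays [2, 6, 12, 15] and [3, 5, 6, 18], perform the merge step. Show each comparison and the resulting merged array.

Merging process:

Compare 2 vs 3: take 2 from left. Merged: [2]
Compare 6 vs 3: take 3 from right. Merged: [2, 3]
Compare 6 vs 5: take 5 from right. Merged: [2, 3, 5]
Compare 6 vs 6: take 6 from left. Merged: [2, 3, 5, 6]
Compare 12 vs 6: take 6 from right. Merged: [2, 3, 5, 6, 6]
Compare 12 vs 18: take 12 from left. Merged: [2, 3, 5, 6, 6, 12]
Compare 15 vs 18: take 15 from left. Merged: [2, 3, 5, 6, 6, 12, 15]
Append remaining from right: [18]. Merged: [2, 3, 5, 6, 6, 12, 15, 18]

Final merged array: [2, 3, 5, 6, 6, 12, 15, 18]
Total comparisons: 7

The merged array is [2, 3, 5, 6, 6, 12, 15, 18], requiring 7 comparisons. The merge step runs in O(n) time where n is the total number of elements.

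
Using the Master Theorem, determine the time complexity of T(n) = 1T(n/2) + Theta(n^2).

Master Theorem for T(n) = 1T(n/2) + O(n^2):

a = 1, b = 2, c = 2
log_b(a) = log_2(1) = 0.0000

Case 3: c = 2 > log_2(1) = 0.0000
T(n) = O(n^2) = O(n^2)

For T(n) = 1T(n/2) + O(n^2): log_2(1) = 0.0000. This is Case 3 of the Master Theorem (c > log_b(a), work dominated by root), giving O(n^2).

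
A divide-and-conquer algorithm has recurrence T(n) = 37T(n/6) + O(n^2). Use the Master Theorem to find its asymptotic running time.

Master Theorem for T(n) = 37T(n/6) + O(n^2):

a = 37, b = 6, c = 2
log_b(a) = log_6(37) = 2.0153

Case 1: c = 2 < log_6(37) = 2.0153
T(n) = O(n^(log_6 37))

For T(n) = 37T(n/6) + O(n^2): log_6(37) = 2.0153. This is Case 1 of the Master Theorem (c < log_b(a), work dominated by leaves), giving O(n^(log_6 37)).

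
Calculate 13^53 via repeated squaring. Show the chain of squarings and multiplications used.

Computing 13^53 by squaring (build up from 13^1; each line after the first costs one multiplication):

13^1 = 13
13^2 = (13^1)^2 = 13^2 = 169
13^3 = 13 * 13^2 = 13 * 169 = 2197
13^6 = (13^3)^2 = 2197^2 = 4826809
13^12 = (13^6)^2 = 4826809^2 = 23298085122481
13^13 = 13 * 13^12 = 13 * 23298085122481 = 302875106592253
13^26 = (13^13)^2 = 302875106592253^2 = 91733330193268616658399616009
13^52 = (13^26)^2 = 91733330193268616658399616009^2 = 8415003868347247618489696679505181495471801448798649088081
13^53 = 13 * 13^52 = 13 * 8415003868347247618489696679505181495471801448798649088081 = 109395050288514219040366056833567359441133418834382438145053

Result: 109395050288514219040366056833567359441133418834382438145053
Multiplications needed: 8 (8 lines after 13^1)

13^53 = 109395050288514219040366056833567359441133418834382438145053. Using exponentiation by squaring, this requires 8 multiplications. The key idea: if the exponent is even, square the half-power; if odd, multiply by the base once.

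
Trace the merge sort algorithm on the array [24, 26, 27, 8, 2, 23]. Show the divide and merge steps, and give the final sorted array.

Merge sort trace:

Split: [24, 26, 27, 8, 2, 23] -> [24, 26, 27] and [8, 2, 23]
  Split: [24, 26, 27] -> [24] and [26, 27]
    Split: [26, 27] -> [26] and [27]
    Merge: [26] + [27] -> [26, 27]
  Merge: [24] + [26, 27] -> [24, 26, 27]
  Split: [8, 2, 23] -> [8] and [2, 23]
    Split: [2, 23] -> [2] and [23]
    Merge: [2] + [23] -> [2, 23]
  Merge: [8] + [2, 23] -> [2, 8, 23]
Merge: [24, 26, 27] + [2, 8, 23] -> [2, 8, 23, 24, 26, 27]

Final sorted array: [2, 8, 23, 24, 26, 27]

The merge sort proceeds by recursively splitting the array and merging sorted halves.
After all merges, the sorted array is [2, 8, 23, 24, 26, 27].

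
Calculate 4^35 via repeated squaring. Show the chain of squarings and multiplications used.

Computing 4^35 by squaring (build up from 4^1; each line after the first costs one multiplication):

4^1 = 4
4^2 = (4^1)^2 = 4^2 = 16
4^4 = (4^2)^2 = 16^2 = 256
4^8 = (4^4)^2 = 256^2 = 65536
4^16 = (4^8)^2 = 65536^2 = 4294967296
4^17 = 4 * 4^16 = 4 * 4294967296 = 17179869184
4^34 = (4^17)^2 = 17179869184^2 = 295147905179352825856
4^35 = 4 * 4^34 = 4 * 295147905179352825856 = 1180591620717411303424

Result: 1180591620717411303424
Multiplications needed: 7 (7 lines after 4^1)

4^35 = 1180591620717411303424. Using exponentiation by squaring, this requires 7 multiplications. The key idea: if the exponent is even, square the half-power; if odd, multiply by the base once.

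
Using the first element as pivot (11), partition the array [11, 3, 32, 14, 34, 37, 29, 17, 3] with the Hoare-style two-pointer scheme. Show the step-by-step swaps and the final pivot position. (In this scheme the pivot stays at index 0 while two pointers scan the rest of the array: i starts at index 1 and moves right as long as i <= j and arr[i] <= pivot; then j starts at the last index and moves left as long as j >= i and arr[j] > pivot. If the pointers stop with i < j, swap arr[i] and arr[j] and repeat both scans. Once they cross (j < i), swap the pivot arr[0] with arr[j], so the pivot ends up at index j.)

Hoare-style two-pointer partition with pivot = 11:

Initial array: [11, 3, 32, 14, 34, 37, 29, 17, 3]

Pointers start at i = 1, j = 8.
i stops at index 2 (arr[2]=32 > 11), j stops at index 8 (arr[8]=3 <= 11): swap arr[2] and arr[8], array becomes [11, 3, 3, 14, 34, 37, 29, 17, 32]
i ends at 3, j ends at 2: the pointers have crossed (j < i), so scanning stops.

Swap pivot arr[0] with arr[2] to place pivot at position 2: [3, 3, 11, 14, 34, 37, 29, 17, 32]
Pivot position: 2

After partitioning with pivot 11, the array becomes [3, 3, 11, 14, 34, 37, 29, 17, 32]. The pivot is placed at index 2. All elements to the left of the pivot are <= 11, and all elements to the right are > 11.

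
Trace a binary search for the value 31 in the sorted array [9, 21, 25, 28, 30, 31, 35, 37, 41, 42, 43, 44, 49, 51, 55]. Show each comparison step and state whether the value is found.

Binary search for 31 in [9, 21, 25, 28, 30, 31, 35, 37, 41, 42, 43, 44, 49, 51, 55]:

lo=0, hi=14, mid=7, arr[mid]=37 -> 37 > 31, search left half
lo=0, hi=6, mid=3, arr[mid]=28 -> 28 < 31, search right half
lo=4, hi=6, mid=5, arr[mid]=31 -> Found target at index 5!

Binary search finds 31 at index 5 after 3 comparisons. The search repeatedly halves the search space by comparing with the middle element.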